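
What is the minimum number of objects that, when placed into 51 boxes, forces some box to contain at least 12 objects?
n = (12 − 1)·51 + 1 = 562

By the generalised pigeonhole principle, to guarantee some box contains ≥ r objects we need more than (r − 1) · k objects total. Threshold: n = (r − 1) · k + 1. With r = 12 and k = 51: n = 11 · 51 + 1 = 561 + 1 = 562. For n = 561 = 11 · 51, we can put exactly 11 objects in every box, avoiding 12 in any single one — so 562 is tight.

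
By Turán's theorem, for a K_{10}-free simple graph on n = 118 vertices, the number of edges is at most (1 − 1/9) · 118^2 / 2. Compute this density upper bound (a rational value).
Turán density bound = (8/9) · 118^2/2 = 55696/9 ≈ 6188.4444

Turán's theorem: ex(n, K_{r+1}) is achieved by the complete r-partite Turán graph T(n, r) with parts as balanced as possible, and is at most (1 − 1/r) · n^2/2. For r = 9, n = 118: the density bound is (8/9) · 13924/2 = 55696/9 ≈ 6188.4444. The integer-valued extremum is e(T(118, 9)) = 6188, which is strictly less than the density bound 55696/9 since 9 ∤ 118 (the parts of T(118, 9) cannot all be equal).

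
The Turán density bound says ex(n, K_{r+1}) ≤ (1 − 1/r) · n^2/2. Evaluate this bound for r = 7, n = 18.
Turán density bound = (6/7) · 18^2/2 = 972/7 ≈ 138.8571

Turán's theorem: ex(n, K_{r+1}) is achieved by the complete r-partite Turán graph T(n, r) with parts as balanced as possible, and is at most (1 − 1/r) · n^2/2. For r = 7, n = 18: the density bound is (6/7) · 324/2 = 972/7 ≈ 138.8571. The integer-valued extremum is e(T(18, 7)) = 138, which is strictly less than the density bound 972/7 since 7 ∤ 18 (the parts of T(18, 7) cannot all be equal).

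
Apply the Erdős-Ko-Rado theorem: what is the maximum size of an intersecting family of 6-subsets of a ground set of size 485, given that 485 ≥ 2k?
max |F| = C(484, 5) = 216792672096

Erdős-Ko-Rado (1961): when n ≥ 2k, max |F| = C(n−1, k−1). The bound is attained by the star {A : i ∈ A} for any fixed i ∈ [n]. Here C(485−1, 6−1) = C(484, 5) = 216792672096.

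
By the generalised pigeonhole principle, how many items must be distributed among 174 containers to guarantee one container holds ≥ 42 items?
n = (42 − 1)·174 + 1 = 7135

By the generalised pigeonhole principle, to guarantee some box contains ≥ r objects we need more than (r − 1) · k objects total. Threshold: n = (r − 1) · k + 1. With r = 42 and k = 174: n = 41 · 174 + 1 = 7134 + 1 = 7135. For n = 7134 = 41 · 174, we can put exactly 41 objects in every box, avoiding 42 in any single one — so 7135 is tight.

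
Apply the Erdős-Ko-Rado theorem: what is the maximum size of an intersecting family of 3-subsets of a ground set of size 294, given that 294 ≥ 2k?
max |F| = C(293, 2) = 42778

Erdős-Ko-Rado (1961): when n ≥ 2k, max |F| = C(n−1, k−1). The bound is attained by the star {A : i ∈ A} for any fixed i ∈ [n]. Here C(294−1, 3−1) = C(293, 2) = 42778.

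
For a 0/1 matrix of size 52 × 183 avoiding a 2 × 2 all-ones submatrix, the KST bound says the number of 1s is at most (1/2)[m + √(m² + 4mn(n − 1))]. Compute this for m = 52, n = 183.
z(52, 183; 2, 2) ≤ (1/2)[52 + √(52² + 4·52·183·182)] = (1/2)[52 + √6930352] = 1342.2781

Kővári–Sós–Turán: let r_1, ..., r_52 be the row sums and z = Σ r_i the total number of 1s. Each pair of columns can share at most one row with both entries 1 (else a 2×2 all-ones block appears), so Σ_i C(r_i, 2) ≤ C(183, 2) = 16653. By convexity Σ_i C(r_i, 2) ≥ 52·C(z/52, 2) = z(z − 52)/(2·52), giving z² − 52z − 52·183·182 ≤ 0 and hence z ≤ (1/2)[52 + √(2704 + 4·1731912)] = (1/2)[52 + √6930352] ≈ (1/2)(52 + 2632.5562) = 1342.2781.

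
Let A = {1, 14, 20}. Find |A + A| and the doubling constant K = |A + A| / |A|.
K = |A + A| / |A| = 6/3 = 2

Enumerate A + A = {a + b : a, b ∈ A}. With |A| = 3, there are |A|^2 = 9 ordered sum pairs; collecting distinct values, A + A = {2, 15, 21, 28, 34, 40}, so |A + A| = 6. Thus K = 6/3 = 2. For comparison, the minimum possible |A + A| over all 3-element sets is 2·3 − 1 = 5 (so min K = 5/3), attained only by arithmetic progressions.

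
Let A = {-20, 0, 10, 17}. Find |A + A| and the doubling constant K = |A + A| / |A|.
K = |A + A| / |A| = 10/4 = 5/2

Enumerate A + A = {a + b : a, b ∈ A}. With |A| = 4, there are |A|^2 = 16 ordered sum pairs; collecting distinct values, A + A = {-40, -20, -10, -3, 0, 10, 17, 20, 27, 34}, so |A + A| = 10. Thus K = 10/4 = 5/2. For comparison, the minimum possible |A + A| over all 4-element sets is 2·4 − 1 = 7 (so min K = 7/4), attained only by arithmetic progressions.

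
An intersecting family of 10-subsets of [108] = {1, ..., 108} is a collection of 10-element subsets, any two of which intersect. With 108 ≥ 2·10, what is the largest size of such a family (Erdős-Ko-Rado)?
max |F| = C(107, 9) = 3585446225075

Erdős-Ko-Rado (1961): when n ≥ 2k, max |F| = C(n−1, k−1). The bound is attained by the star {A : i ∈ A} for any fixed i ∈ [n]. Here C(108−1, 10−1) = C(107, 9) = 3585446225075.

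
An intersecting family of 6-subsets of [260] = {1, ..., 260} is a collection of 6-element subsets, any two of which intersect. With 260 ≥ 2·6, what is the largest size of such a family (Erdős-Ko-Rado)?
max |F| = C(259, 5) = 9342250176

Erdős-Ko-Rado (1961): when n ≥ 2k, max |F| = C(n−1, k−1). The bound is attained by the star {A : i ∈ A} for any fixed i ∈ [n]. Here C(260−1, 6−1) = C(259, 5) = 9342250176.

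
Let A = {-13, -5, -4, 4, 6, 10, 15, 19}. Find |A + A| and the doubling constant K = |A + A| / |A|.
K = |A + A| / |A| = 30/8 = 15/4

Enumerate A + A = {a + b : a, b ∈ A}. With |A| = 8, there are |A|^2 = 64 ordered sum pairs; collecting distinct values, A + A = {-26, -18, -17, -10, -9, -8, -7, -3, -1, 0, 1, 2, 5, 6, 8, 10, 11, 12, 14, 15, 16, 19, 20, 21, 23, 25, 29, 30, 34, 38}, so |A + A| = 30. Thus K = 30/8 = 15/4. For comparison, the minimum possible |A + A| over all 8-element sets is 2·8 − 1 = 15 (so min K = 15/8), attained only by arithmetic progressions.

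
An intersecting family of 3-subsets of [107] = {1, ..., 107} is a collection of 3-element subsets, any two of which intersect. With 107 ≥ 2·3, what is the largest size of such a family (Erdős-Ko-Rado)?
max |F| = C(106, 2) = 5565

Erdős-Ko-Rado (1961): when n ≥ 2k, max |F| = C(n−1, k−1). The bound is attained by the star {A : i ∈ A} for any fixed i ∈ [n]. Here C(107−1, 3−1) = C(106, 2) = 5565.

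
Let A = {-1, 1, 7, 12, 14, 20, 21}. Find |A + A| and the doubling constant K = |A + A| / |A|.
K = |A + A| / |A| = 24/7

Enumerate A + A = {a + b : a, b ∈ A}. With |A| = 7, there are |A|^2 = 49 ordered sum pairs; collecting distinct values, A + A = {-2, 0, 2, 6, 8, 11, 13, 14, 15, 19, 20, 21, 22, 24, 26, 27, 28, 32, 33, 34, 35, 40, 41, 42}, so |A + A| = 24. Thus K = 24/7. For comparison, the minimum possible |A + A| over all 7-element sets is 2·7 − 1 = 13 (so min K = 13/7), attained only by arithmetic progressions.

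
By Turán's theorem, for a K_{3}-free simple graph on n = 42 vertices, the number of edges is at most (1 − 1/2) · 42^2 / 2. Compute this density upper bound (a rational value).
Turán density bound = (1/2) · 42^2/2 = 441

Turán's theorem: ex(n, K_{r+1}) is achieved by the complete r-partite Turán graph T(n, r) with parts as balanced as possible, and is at most (1 − 1/r) · n^2/2. For r = 2, n = 42: the density bound is (1/2) · 1764/2 = 441. Since 2 ∣ 42, the Turán graph T(42, 2) has parts of equal size 21, and its edge count e(T(42, 2)) = 441 attains the density bound exactly.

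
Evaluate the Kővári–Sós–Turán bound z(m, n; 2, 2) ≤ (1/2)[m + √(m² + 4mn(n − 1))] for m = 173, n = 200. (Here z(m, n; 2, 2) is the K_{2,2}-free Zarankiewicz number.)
z(173, 200; 2, 2) ≤ (1/2)[173 + √(173² + 4·173·200·199)] = (1/2)[173 + √27571529] = 2711.9299

Kővári–Sós–Turán: let r_1, ..., r_173 be the row sums and z = Σ r_i the total number of 1s. Each pair of columns can share at most one row with both entries 1 (else a 2×2 all-ones block appears), so Σ_i C(r_i, 2) ≤ C(200, 2) = 19900. By convexity Σ_i C(r_i, 2) ≥ 173·C(z/173, 2) = z(z − 173)/(2·173), giving z² − 173z − 173·200·199 ≤ 0 and hence z ≤ (1/2)[173 + √(29929 + 4·6885400)] = (1/2)[173 + √27571529] ≈ (1/2)(173 + 5250.8598) = 2711.9299.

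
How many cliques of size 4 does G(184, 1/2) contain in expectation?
E[# K_4] = C(184, 4) · (1/2)^C(4, 2) = 46217626 / 2^6 = 23108813/32 = 722150.40625

For each 4-subset S of vertices (there are C(184, 4) = 46217626 such S), let X_S = 1 if S induces a K_4 (all C(4, 2) = 6 edges present). Then P(X_S = 1) = (1/2)^6 = 1/64. By linearity of expectation, E[# K_4] = C(184, 4) · (1/2)^6 = 46217626 / 64 = 23108813/32 = 722150.40625.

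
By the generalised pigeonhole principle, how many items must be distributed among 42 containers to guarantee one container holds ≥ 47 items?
n = (47 − 1)·42 + 1 = 1933

By the generalised pigeonhole principle, to guarantee some box contains ≥ r objects we need more than (r − 1) · k objects total. Threshold: n = (r − 1) · k + 1. With r = 47 and k = 42: n = 46 · 42 + 1 = 1932 + 1 = 1933. For n = 1932 = 46 · 42, we can put exactly 46 objects in every box, avoiding 47 in any single one — so 1933 is tight.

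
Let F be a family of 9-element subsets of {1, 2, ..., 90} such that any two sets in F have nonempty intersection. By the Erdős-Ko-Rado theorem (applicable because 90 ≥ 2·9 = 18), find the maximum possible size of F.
max |F| = C(89, 8) = 70625252863

The Erdős-Ko-Rado theorem states: for n ≥ 2k, an intersecting family of k-subsets of an n-element set has size at most C(n − 1, k − 1), with equality for 'star' families {A ⊆ [n] : |A| = k, i ∈ A} (fix an element i). For n = 90, k = 9: C(89, 8) = 70625252863.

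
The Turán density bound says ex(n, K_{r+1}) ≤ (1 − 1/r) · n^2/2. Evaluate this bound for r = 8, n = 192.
Turán density bound = (7/8) · 192^2/2 = 16128

Turán's theorem: ex(n, K_{r+1}) is achieved by the complete r-partite Turán graph T(n, r) with parts as balanced as possible, and is at most (1 − 1/r) · n^2/2. For r = 8, n = 192: the density bound is (7/8) · 36864/2 = 16128. Since 8 ∣ 192, the Turán graph T(192, 8) has parts of equal size 24, and its edge count e(T(192, 8)) = 16128 attains the density bound exactly.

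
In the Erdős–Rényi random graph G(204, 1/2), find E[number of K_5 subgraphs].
E[# K_5] = C(204, 5) · (1/2)^C(5, 2) = 2802350040 / 2^10 = 350293755/128 = 2736669.9609375

For each 5-subset S of vertices (there are C(204, 5) = 2802350040 such S), let X_S = 1 if S induces a K_5 (all C(5, 2) = 10 edges present). Then P(X_S = 1) = (1/2)^10 = 1/1024. By linearity of expectation, E[# K_5] = C(204, 5) · (1/2)^10 = 2802350040 / 1024 = 350293755/128 = 2736669.9609375.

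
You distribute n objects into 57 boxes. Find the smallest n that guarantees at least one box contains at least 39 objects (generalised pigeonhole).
n = (39 − 1)·57 + 1 = 2167

By the generalised pigeonhole principle, to guarantee some box contains ≥ r objects we need more than (r − 1) · k objects total. Threshold: n = (r − 1) · k + 1. With r = 39 and k = 57: n = 38 · 57 + 1 = 2166 + 1 = 2167. For n = 2166 = 38 · 57, we can put exactly 38 objects in every box, avoiding 39 in any single one — so 2167 is tight.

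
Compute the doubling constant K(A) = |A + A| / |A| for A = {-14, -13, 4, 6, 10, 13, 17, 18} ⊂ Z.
K = |A + A| / |A| = 34/8 = 17/4

Enumerate A + A = {a + b : a, b ∈ A}. With |A| = 8, there are |A|^2 = 64 ordered sum pairs; collecting distinct values, A + A = {-28, -27, -26, -10, -9, -8, -7, -4, -3, -1, 0, 3, 4, 5, 8, 10, 12, 14, 16, 17, 19, 20, 21, 22, 23, 24, 26, 27, 28, 30, 31, 34, 35, 36}, so |A + A| = 34. Thus K = 34/8 = 17/4. For comparison, the minimum possible |A + A| over all 8-element sets is 2·8 − 1 = 15 (so min K = 15/8), attained only by arithmetic progressions.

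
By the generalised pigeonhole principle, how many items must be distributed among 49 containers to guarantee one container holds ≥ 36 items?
n = (36 − 1)·49 + 1 = 1716

By the generalised pigeonhole principle, to guarantee some box contains ≥ r objects we need more than (r − 1) · k objects total. Threshold: n = (r − 1) · k + 1. With r = 36 and k = 49: n = 35 · 49 + 1 = 1715 + 1 = 1716. For n = 1715 = 35 · 49, we can put exactly 35 objects in every box, avoiding 36 in any single one — so 1716 is tight.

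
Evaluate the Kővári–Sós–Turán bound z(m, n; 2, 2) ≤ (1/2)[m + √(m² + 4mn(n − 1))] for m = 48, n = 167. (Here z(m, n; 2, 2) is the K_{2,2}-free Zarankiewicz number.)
z(48, 167; 2, 2) ≤ (1/2)[48 + √(48² + 4·48·167·166)] = (1/2)[48 + √5324928] = 1177.7903

Kővári–Sós–Turán: let r_1, ..., r_48 be the row sums and z = Σ r_i the total number of 1s. Each pair of columns can share at most one row with both entries 1 (else a 2×2 all-ones block appears), so Σ_i C(r_i, 2) ≤ C(167, 2) = 13861. By convexity Σ_i C(r_i, 2) ≥ 48·C(z/48, 2) = z(z − 48)/(2·48), giving z² − 48z − 48·167·166 ≤ 0 and hence z ≤ (1/2)[48 + √(2304 + 4·1330656)] = (1/2)[48 + √5324928] ≈ (1/2)(48 + 2307.5806) = 1177.7903.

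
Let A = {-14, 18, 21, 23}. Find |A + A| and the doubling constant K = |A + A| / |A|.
K = |A + A| / |A| = 10/4 = 5/2

Enumerate A + A = {a + b : a, b ∈ A}. With |A| = 4, there are |A|^2 = 16 ordered sum pairs; collecting distinct values, A + A = {-28, 4, 7, 9, 36, 39, 41, 42, 44, 46}, so |A + A| = 10. Thus K = 10/4 = 5/2. For comparison, the minimum possible |A + A| over all 4-element sets is 2·4 − 1 = 7 (so min K = 7/4), attained only by arithmetic progressions.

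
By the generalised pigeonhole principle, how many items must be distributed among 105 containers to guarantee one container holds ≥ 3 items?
n = (3 − 1)·105 + 1 = 211

By the generalised pigeonhole principle, to guarantee some box contains ≥ r objects we need more than (r − 1) · k objects total. Threshold: n = (r − 1) · k + 1. With r = 3 and k = 105: n = 2 · 105 + 1 = 210 + 1 = 211. For n = 210 = 2 · 105, we can put exactly 2 objects in every box, avoiding 3 in any single one — so 211 is tight.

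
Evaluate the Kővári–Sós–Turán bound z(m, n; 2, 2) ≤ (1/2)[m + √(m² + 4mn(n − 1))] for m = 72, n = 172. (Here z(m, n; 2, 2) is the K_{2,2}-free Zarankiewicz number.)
z(72, 172; 2, 2) ≤ (1/2)[72 + √(72² + 4·72·172·171)] = (1/2)[72 + √8475840] = 1491.6648

Kővári–Sós–Turán: let r_1, ..., r_72 be the row sums and z = Σ r_i the total number of 1s. Each pair of columns can share at most one row with both entries 1 (else a 2×2 all-ones block appears), so Σ_i C(r_i, 2) ≤ C(172, 2) = 14706. By convexity Σ_i C(r_i, 2) ≥ 72·C(z/72, 2) = z(z − 72)/(2·72), giving z² − 72z − 72·172·171 ≤ 0 and hence z ≤ (1/2)[72 + √(5184 + 4·2117664)] = (1/2)[72 + √8475840] ≈ (1/2)(72 + 2911.3296) = 1491.6648.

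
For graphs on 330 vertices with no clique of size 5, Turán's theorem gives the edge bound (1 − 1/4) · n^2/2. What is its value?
Turán density bound = (3/4) · 330^2/2 = 81675/2 ≈ 40837.5

Turán's theorem: ex(n, K_{r+1}) is achieved by the complete r-partite Turán graph T(n, r) with parts as balanced as possible, and is at most (1 − 1/r) · n^2/2. For r = 4, n = 330: the density bound is (3/4) · 108900/2 = 81675/2 ≈ 40837.5. The integer-valued extremum is e(T(330, 4)) = 40837, which is strictly less than the density bound 81675/2 since 4 ∤ 330 (the parts of T(330, 4) cannot all be equal).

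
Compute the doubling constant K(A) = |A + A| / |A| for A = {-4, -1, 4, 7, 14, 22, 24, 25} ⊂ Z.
K = |A + A| / |A| = 30/8 = 15/4

Enumerate A + A = {a + b : a, b ∈ A}. With |A| = 8, there are |A|^2 = 64 ordered sum pairs; collecting distinct values, A + A = {-8, -5, -2, 0, 3, 6, 8, 10, 11, 13, 14, 18, 20, 21, 23, 24, 26, 28, 29, 31, 32, 36, 38, 39, 44, 46, 47, 48, 49, 50}, so |A + A| = 30. Thus K = 30/8 = 15/4. For comparison, the minimum possible |A + A| over all 8-element sets is 2·8 − 1 = 15 (so min K = 15/8), attained only by arithmetic progressions.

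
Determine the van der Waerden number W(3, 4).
W(3, 4) = 293

W(3, 4) = 293. The lower bound W(3, 4) > 292 comes from an explicit good 3-colouring of [1, 292]; the upper bound W(3, 4) ≤ 293 was verified by exhaustive search over 3-colourings of [1, 293].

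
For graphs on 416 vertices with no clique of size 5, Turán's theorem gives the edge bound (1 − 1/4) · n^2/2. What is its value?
Turán density bound = (3/4) · 416^2/2 = 64896

Turán's theorem: ex(n, K_{r+1}) is achieved by the complete r-partite Turán graph T(n, r) with parts as balanced as possible, and is at most (1 − 1/r) · n^2/2. For r = 4, n = 416: the density bound is (3/4) · 173056/2 = 64896. Since 4 ∣ 416, the Turán graph T(416, 4) has parts of equal size 104, and its edge count e(T(416, 4)) = 64896 attains the density bound exactly.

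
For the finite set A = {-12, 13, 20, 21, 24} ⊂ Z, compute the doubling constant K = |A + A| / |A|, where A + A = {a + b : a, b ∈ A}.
K = |A + A| / |A| = 15/5 = 3

Enumerate A + A = {a + b : a, b ∈ A}. With |A| = 5, there are |A|^2 = 25 ordered sum pairs; collecting distinct values, A + A = {-24, 1, 8, 9, 12, 26, 33, 34, 37, 40, 41, 42, 44, 45, 48}, so |A + A| = 15. Thus K = 15/5 = 3. For comparison, the minimum possible |A + A| over all 5-element sets is 2·5 − 1 = 9 (so min K = 9/5), attained only by arithmetic progressions.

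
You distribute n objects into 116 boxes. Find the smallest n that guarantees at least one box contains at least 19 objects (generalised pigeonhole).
n = (19 − 1)·116 + 1 = 2089

By the generalised pigeonhole principle, to guarantee some box contains ≥ r objects we need more than (r − 1) · k objects total. Threshold: n = (r − 1) · k + 1. With r = 19 and k = 116: n = 18 · 116 + 1 = 2088 + 1 = 2089. For n = 2088 = 18 · 116, we can put exactly 18 objects in every box, avoiding 19 in any single one — so 2089 is tight.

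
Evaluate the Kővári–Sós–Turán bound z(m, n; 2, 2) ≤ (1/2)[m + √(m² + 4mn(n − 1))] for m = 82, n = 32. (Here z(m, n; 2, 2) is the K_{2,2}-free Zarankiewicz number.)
z(82, 32; 2, 2) ≤ (1/2)[82 + √(82² + 4·82·32·31)] = (1/2)[82 + √332100] = 329.1406

Kővári–Sós–Turán: let r_1, ..., r_82 be the row sums and z = Σ r_i the total number of 1s. Each pair of columns can share at most one row with both entries 1 (else a 2×2 all-ones block appears), so Σ_i C(r_i, 2) ≤ C(32, 2) = 496. By convexity Σ_i C(r_i, 2) ≥ 82·C(z/82, 2) = z(z − 82)/(2·82), giving z² − 82z − 82·32·31 ≤ 0 and hence z ≤ (1/2)[82 + √(6724 + 4·81344)] = (1/2)[82 + √332100] ≈ (1/2)(82 + 576.2812) = 329.1406.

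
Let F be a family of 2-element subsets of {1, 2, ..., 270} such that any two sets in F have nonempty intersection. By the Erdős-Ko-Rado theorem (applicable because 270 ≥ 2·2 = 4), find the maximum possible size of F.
max |F| = C(269, 1) = 269

Erdős-Ko-Rado (1961): when n ≥ 2k, max |F| = C(n−1, k−1). The bound is attained by the star {A : i ∈ A} for any fixed i ∈ [n]. Here C(270−1, 2−1) = C(269, 1) = 269.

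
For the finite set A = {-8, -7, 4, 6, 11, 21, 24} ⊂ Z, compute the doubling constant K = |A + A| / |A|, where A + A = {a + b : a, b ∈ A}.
K = |A + A| / |A| = 27/7

Enumerate A + A = {a + b : a, b ∈ A}. With |A| = 7, there are |A|^2 = 49 ordered sum pairs; collecting distinct values, A + A = {-16, -15, -14, -4, -3, -2, -1, 3, 4, 8, 10, 12, 13, 14, 15, 16, 17, 22, 25, 27, 28, 30, 32, 35, 42, 45, 48}, so |A + A| = 27. Thus K = 27/7. For comparison, the minimum possible |A + A| over all 7-element sets is 2·7 − 1 = 13 (so min K = 13/7), attained only by arithmetic progressions.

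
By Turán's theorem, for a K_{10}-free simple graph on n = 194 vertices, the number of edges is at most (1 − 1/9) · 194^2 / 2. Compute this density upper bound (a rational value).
Turán density bound = (8/9) · 194^2/2 = 150544/9 ≈ 16727.1111

Turán's theorem: ex(n, K_{r+1}) is achieved by the complete r-partite Turán graph T(n, r) with parts as balanced as possible, and is at most (1 − 1/r) · n^2/2. For r = 9, n = 194: the density bound is (8/9) · 37636/2 = 150544/9 ≈ 16727.1111. The integer-valued extremum is e(T(194, 9)) = 16726, which is strictly less than the density bound 150544/9 since 9 ∤ 194 (the parts of T(194, 9) cannot all be equal).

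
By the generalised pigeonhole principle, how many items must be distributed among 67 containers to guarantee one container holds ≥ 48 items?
n = (48 − 1)·67 + 1 = 3150

By the generalised pigeonhole principle, to guarantee some box contains ≥ r objects we need more than (r − 1) · k objects total. Threshold: n = (r − 1) · k + 1. With r = 48 and k = 67: n = 47 · 67 + 1 = 3149 + 1 = 3150. For n = 3149 = 47 · 67, we can put exactly 47 objects in every box, avoiding 48 in any single one — so 3150 is tight.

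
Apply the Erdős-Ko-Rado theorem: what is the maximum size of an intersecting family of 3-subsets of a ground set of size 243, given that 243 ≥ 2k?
max |F| = C(242, 2) = 29161

Erdős-Ko-Rado (1961): when n ≥ 2k, max |F| = C(n−1, k−1). The bound is attained by the star {A : i ∈ A} for any fixed i ∈ [n]. Here C(243−1, 3−1) = C(242, 2) = 29161.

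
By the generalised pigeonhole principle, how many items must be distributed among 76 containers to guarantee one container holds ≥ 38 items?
n = (38 − 1)·76 + 1 = 2813

By the generalised pigeonhole principle, to guarantee some box contains ≥ r objects we need more than (r − 1) · k objects total. Threshold: n = (r − 1) · k + 1. With r = 38 and k = 76: n = 37 · 76 + 1 = 2812 + 1 = 2813. For n = 2812 = 37 · 76, we can put exactly 37 objects in every box, avoiding 38 in any single one — so 2813 is tight.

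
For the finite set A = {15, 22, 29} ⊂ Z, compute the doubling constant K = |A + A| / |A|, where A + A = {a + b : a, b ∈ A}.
K = |A + A| / |A| = 5/3

Enumerate A + A = {a + b : a, b ∈ A}. With |A| = 3, there are |A|^2 = 9 ordered sum pairs; collecting distinct values, A + A = {30, 37, 44, 51, 58}, so |A + A| = 5. Thus K = 5/3. Here |A + A| = 2|A| − 1 = 5, the minimum possible — so K = 5/3 is minimal, which holds iff A is an arithmetic progression.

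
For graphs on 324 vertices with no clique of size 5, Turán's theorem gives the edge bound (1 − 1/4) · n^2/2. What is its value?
Turán density bound = (3/4) · 324^2/2 = 39366

Turán's theorem: ex(n, K_{r+1}) is achieved by the complete r-partite Turán graph T(n, r) with parts as balanced as possible, and is at most (1 − 1/r) · n^2/2. For r = 4, n = 324: the density bound is (3/4) · 104976/2 = 39366. Since 4 ∣ 324, the Turán graph T(324, 4) has parts of equal size 81, and its edge count e(T(324, 4)) = 39366 attains the density bound exactly.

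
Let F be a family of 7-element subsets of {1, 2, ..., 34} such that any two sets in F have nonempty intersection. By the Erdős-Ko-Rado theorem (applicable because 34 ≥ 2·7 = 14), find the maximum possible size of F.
max |F| = C(33, 6) = 1107568

Erdős-Ko-Rado (1961): when n ≥ 2k, max |F| = C(n−1, k−1). The bound is attained by the star {A : i ∈ A} for any fixed i ∈ [n]. Here C(34−1, 7−1) = C(33, 6) = 1107568.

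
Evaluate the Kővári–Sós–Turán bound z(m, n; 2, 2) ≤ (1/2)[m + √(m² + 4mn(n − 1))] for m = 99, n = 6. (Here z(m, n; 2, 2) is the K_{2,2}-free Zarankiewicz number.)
z(99, 6; 2, 2) ≤ (1/2)[99 + √(99² + 4·99·6·5)] = (1/2)[99 + √21681] = 123.1223

Kővári–Sós–Turán: let r_1, ..., r_99 be the row sums and z = Σ r_i the total number of 1s. Each pair of columns can share at most one row with both entries 1 (else a 2×2 all-ones block appears), so Σ_i C(r_i, 2) ≤ C(6, 2) = 15. By convexity Σ_i C(r_i, 2) ≥ 99·C(z/99, 2) = z(z − 99)/(2·99), giving z² − 99z − 99·6·5 ≤ 0 and hence z ≤ (1/2)[99 + √(9801 + 4·2970)] = (1/2)[99 + √21681] ≈ (1/2)(99 + 147.2447) = 123.1223.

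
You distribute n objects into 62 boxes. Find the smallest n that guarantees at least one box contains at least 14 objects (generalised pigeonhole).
n = (14 − 1)·62 + 1 = 807

By the generalised pigeonhole principle, to guarantee some box contains ≥ r objects we need more than (r − 1) · k objects total. Threshold: n = (r − 1) · k + 1. With r = 14 and k = 62: n = 13 · 62 + 1 = 806 + 1 = 807. For n = 806 = 13 · 62, we can put exactly 13 objects in every box, avoiding 14 in any single one — so 807 is tight.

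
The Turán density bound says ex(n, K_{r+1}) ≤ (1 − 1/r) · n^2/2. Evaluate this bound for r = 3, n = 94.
Turán density bound = (2/3) · 94^2/2 = 8836/3 ≈ 2945.3333

Turán's theorem: ex(n, K_{r+1}) is achieved by the complete r-partite Turán graph T(n, r) with parts as balanced as possible, and is at most (1 − 1/r) · n^2/2. For r = 3, n = 94: the density bound is (2/3) · 8836/2 = 8836/3 ≈ 2945.3333. The integer-valued extremum is e(T(94, 3)) = 2945, which is strictly less than the density bound 8836/3 since 3 ∤ 94 (the parts of T(94, 3) cannot all be equal).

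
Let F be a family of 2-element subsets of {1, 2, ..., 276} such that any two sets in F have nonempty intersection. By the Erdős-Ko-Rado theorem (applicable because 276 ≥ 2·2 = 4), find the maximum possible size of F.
max |F| = C(275, 1) = 275

Erdős-Ko-Rado (1961): when n ≥ 2k, max |F| = C(n−1, k−1). The bound is attained by the star {A : i ∈ A} for any fixed i ∈ [n]. Here C(276−1, 2−1) = C(275, 1) = 275.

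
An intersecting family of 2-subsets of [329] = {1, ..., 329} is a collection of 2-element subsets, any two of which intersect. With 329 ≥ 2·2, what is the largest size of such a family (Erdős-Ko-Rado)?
max |F| = C(328, 1) = 328

The Erdős-Ko-Rado theorem states: for n ≥ 2k, an intersecting family of k-subsets of an n-element set has size at most C(n − 1, k − 1), with equality for 'star' families {A ⊆ [n] : |A| = k, i ∈ A} (fix an element i). For n = 329, k = 2: C(328, 1) = 328.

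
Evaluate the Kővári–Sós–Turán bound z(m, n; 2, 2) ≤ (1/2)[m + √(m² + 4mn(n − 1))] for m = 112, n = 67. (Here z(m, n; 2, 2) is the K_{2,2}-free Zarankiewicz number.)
z(112, 67; 2, 2) ≤ (1/2)[112 + √(112² + 4·112·67·66)] = (1/2)[112 + √1993600] = 761.9745

Kővári–Sós–Turán: let r_1, ..., r_112 be the row sums and z = Σ r_i the total number of 1s. Each pair of columns can share at most one row with both entries 1 (else a 2×2 all-ones block appears), so Σ_i C(r_i, 2) ≤ C(67, 2) = 2211. By convexity Σ_i C(r_i, 2) ≥ 112·C(z/112, 2) = z(z − 112)/(2·112), giving z² − 112z − 112·67·66 ≤ 0 and hence z ≤ (1/2)[112 + √(12544 + 4·495264)] = (1/2)[112 + √1993600] ≈ (1/2)(112 + 1411.949) = 761.9745.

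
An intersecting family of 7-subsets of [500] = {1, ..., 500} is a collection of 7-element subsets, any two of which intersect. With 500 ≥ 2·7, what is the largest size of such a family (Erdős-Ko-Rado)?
max |F| = C(499, 6) = 20804994486276

Erdős-Ko-Rado (1961): when n ≥ 2k, max |F| = C(n−1, k−1). The bound is attained by the star {A : i ∈ A} for any fixed i ∈ [n]. Here C(500−1, 7−1) = C(499, 6) = 20804994486276.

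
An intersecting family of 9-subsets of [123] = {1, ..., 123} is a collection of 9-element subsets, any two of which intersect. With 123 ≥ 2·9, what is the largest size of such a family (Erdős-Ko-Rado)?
max |F| = C(122, 8) = 962889794295

Erdős-Ko-Rado (1961): when n ≥ 2k, max |F| = C(n−1, k−1). The bound is attained by the star {A : i ∈ A} for any fixed i ∈ [n]. Here C(123−1, 9−1) = C(122, 8) = 962889794295.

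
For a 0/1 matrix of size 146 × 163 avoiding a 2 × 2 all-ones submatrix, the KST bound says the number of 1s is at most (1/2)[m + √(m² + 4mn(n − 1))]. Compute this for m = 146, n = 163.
z(146, 163; 2, 2) ≤ (1/2)[146 + √(146² + 4·146·163·162)] = (1/2)[146 + √15442420] = 2037.8422

Kővári–Sós–Turán: let r_1, ..., r_146 be the row sums and z = Σ r_i the total number of 1s. Each pair of columns can share at most one row with both entries 1 (else a 2×2 all-ones block appears), so Σ_i C(r_i, 2) ≤ C(163, 2) = 13203. By convexity Σ_i C(r_i, 2) ≥ 146·C(z/146, 2) = z(z − 146)/(2·146), giving z² − 146z − 146·163·162 ≤ 0 and hence z ≤ (1/2)[146 + √(21316 + 4·3855276)] = (1/2)[146 + √15442420] ≈ (1/2)(146 + 3929.6845) = 2037.8422.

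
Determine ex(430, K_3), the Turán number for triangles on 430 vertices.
ex(430, K_3) = ⌊430^2/4⌋ = 46225

Mantel (1907): a triangle-free graph on n vertices has at most ⌊n^2/4⌋ edges, with equality for the complete bipartite graph K_{⌊n/2⌋, ⌈n/2⌉}. For n = 430: ⌊430^2/4⌋ = ⌊184900/4⌋ = 46225. The extremal graph is K_{215, 215}, which has 215·215 = 46225 edges.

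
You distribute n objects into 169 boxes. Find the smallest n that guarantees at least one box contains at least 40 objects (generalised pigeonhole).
n = (40 − 1)·169 + 1 = 6592

By the generalised pigeonhole principle, to guarantee some box contains ≥ r objects we need more than (r − 1) · k objects total. Threshold: n = (r − 1) · k + 1. With r = 40 and k = 169: n = 39 · 169 + 1 = 6591 + 1 = 6592. For n = 6591 = 39 · 169, we can put exactly 39 objects in every box, avoiding 40 in any single one — so 6592 is tight.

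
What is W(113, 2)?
W(113, 2) = 113 + 1 = 114

A 2-term AP is any pair of integers, so a monochromatic 2-AP exists iff some colour is used at least twice. With 113 colours, the colouring i ↦ i on {1, ..., 113} uses each colour once, avoiding any monochromatic pair, so W(113, 2) > 113. For {1, ..., 114}, pigeonhole forces two integers of the same colour, which form a monochromatic 2-AP. Hence W(113, 2) = 114.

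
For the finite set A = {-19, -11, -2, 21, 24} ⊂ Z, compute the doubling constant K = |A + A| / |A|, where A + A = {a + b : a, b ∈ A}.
K = |A + A| / |A| = 15/5 = 3

Enumerate A + A = {a + b : a, b ∈ A}. With |A| = 5, there are |A|^2 = 25 ordered sum pairs; collecting distinct values, A + A = {-38, -30, -22, -21, -13, -4, 2, 5, 10, 13, 19, 22, 42, 45, 48}, so |A + A| = 15. Thus K = 15/5 = 3. For comparison, the minimum possible |A + A| over all 5-element sets is 2·5 − 1 = 9 (so min K = 9/5), attained only by arithmetic progressions.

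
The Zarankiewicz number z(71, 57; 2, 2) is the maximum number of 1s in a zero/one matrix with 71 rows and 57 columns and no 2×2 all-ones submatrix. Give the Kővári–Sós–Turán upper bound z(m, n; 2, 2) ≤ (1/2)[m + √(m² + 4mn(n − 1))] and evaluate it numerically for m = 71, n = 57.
z(71, 57; 2, 2) ≤ (1/2)[71 + √(71² + 4·71·57·56)] = (1/2)[71 + √911569] = 512.8806

Kővári–Sós–Turán: let r_1, ..., r_71 be the row sums and z = Σ r_i the total number of 1s. Each pair of columns can share at most one row with both entries 1 (else a 2×2 all-ones block appears), so Σ_i C(r_i, 2) ≤ C(57, 2) = 1596. By convexity Σ_i C(r_i, 2) ≥ 71·C(z/71, 2) = z(z − 71)/(2·71), giving z² − 71z − 71·57·56 ≤ 0 and hence z ≤ (1/2)[71 + √(5041 + 4·226632)] = (1/2)[71 + √911569] ≈ (1/2)(71 + 954.7612) = 512.8806.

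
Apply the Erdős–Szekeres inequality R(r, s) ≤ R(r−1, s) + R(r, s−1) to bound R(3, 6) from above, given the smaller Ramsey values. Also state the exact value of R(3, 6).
R(3, 6) ≤ R(2, 6) + R(3, 5) = 6 + 14 = 20; exact value R(3, 6) = 18.

The Erdős–Szekeres recurrence R(r, s) ≤ R(r−1, s) + R(r, s−1) applied to (r, s) = (3, 6) gives
  R(3, 6) ≤ R(2, 6) + R(3, 5) = 6 + 14 = 20.
(Recall R(2, k) = k and R is symmetric.) The recurrence is not tight here (it gives 20, but the exact value is R(3, 6) = 18); the tight upper bound requires a sharper argument than the simple recurrence, combined with a lower-bound construction on K_{17}.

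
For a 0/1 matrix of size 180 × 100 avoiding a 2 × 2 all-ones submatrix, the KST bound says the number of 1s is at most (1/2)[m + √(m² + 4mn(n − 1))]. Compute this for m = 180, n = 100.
z(180, 100; 2, 2) ≤ (1/2)[180 + √(180² + 4·180·100·99)] = (1/2)[180 + √7160400] = 1427.9462

Kővári–Sós–Turán: let r_1, ..., r_180 be the row sums and z = Σ r_i the total number of 1s. Each pair of columns can share at most one row with both entries 1 (else a 2×2 all-ones block appears), so Σ_i C(r_i, 2) ≤ C(100, 2) = 4950. By convexity Σ_i C(r_i, 2) ≥ 180·C(z/180, 2) = z(z − 180)/(2·180), giving z² − 180z − 180·100·99 ≤ 0 and hence z ≤ (1/2)[180 + √(32400 + 4·1782000)] = (1/2)[180 + √7160400] ≈ (1/2)(180 + 2675.8924) = 1427.9462.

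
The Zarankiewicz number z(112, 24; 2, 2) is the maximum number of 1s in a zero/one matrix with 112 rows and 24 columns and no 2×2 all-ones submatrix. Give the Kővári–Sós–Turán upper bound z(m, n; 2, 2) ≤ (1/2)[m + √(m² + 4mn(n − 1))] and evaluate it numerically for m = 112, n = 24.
z(112, 24; 2, 2) ≤ (1/2)[112 + √(112² + 4·112·24·23)] = (1/2)[112 + √259840] = 310.8725

Kővári–Sós–Turán: let r_1, ..., r_112 be the row sums and z = Σ r_i the total number of 1s. Each pair of columns can share at most one row with both entries 1 (else a 2×2 all-ones block appears), so Σ_i C(r_i, 2) ≤ C(24, 2) = 276. By convexity Σ_i C(r_i, 2) ≥ 112·C(z/112, 2) = z(z − 112)/(2·112), giving z² − 112z − 112·24·23 ≤ 0 and hence z ≤ (1/2)[112 + √(12544 + 4·61824)] = (1/2)[112 + √259840] ≈ (1/2)(112 + 509.745) = 310.8725.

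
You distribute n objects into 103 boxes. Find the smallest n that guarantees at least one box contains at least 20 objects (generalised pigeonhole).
n = (20 − 1)·103 + 1 = 1958

By the generalised pigeonhole principle, to guarantee some box contains ≥ r objects we need more than (r − 1) · k objects total. Threshold: n = (r − 1) · k + 1. With r = 20 and k = 103: n = 19 · 103 + 1 = 1957 + 1 = 1958. For n = 1957 = 19 · 103, we can put exactly 19 objects in every box, avoiding 20 in any single one — so 1958 is tight.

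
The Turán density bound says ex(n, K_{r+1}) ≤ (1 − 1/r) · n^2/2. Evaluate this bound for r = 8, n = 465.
Turán density bound = (7/8) · 465^2/2 = 1513575/16 ≈ 94598.4375

Turán's theorem: ex(n, K_{r+1}) is achieved by the complete r-partite Turán graph T(n, r) with parts as balanced as possible, and is at most (1 − 1/r) · n^2/2. For r = 8, n = 465: the density bound is (7/8) · 216225/2 = 1513575/16 ≈ 94598.4375. The integer-valued extremum is e(T(465, 8)) = 94598, which is strictly less than the density bound 1513575/16 since 8 ∤ 465 (the parts of T(465, 8) cannot all be equal).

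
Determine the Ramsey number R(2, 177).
R(2, 177) = 177

R(2, k) = k for all k ≥ 2: in a 2-colouring of K_k, either some edge is red (a red K_2) or all edges are blue (a blue K_k). And K_{176} coloured all-blue has no blue K_177, so R(2, 177) > 176. Hence R(2, 177) = 177.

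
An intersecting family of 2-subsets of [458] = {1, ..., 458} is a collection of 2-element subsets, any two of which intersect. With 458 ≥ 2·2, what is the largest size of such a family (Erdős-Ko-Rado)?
max |F| = C(457, 1) = 457

The Erdős-Ko-Rado theorem states: for n ≥ 2k, an intersecting family of k-subsets of an n-element set has size at most C(n − 1, k − 1), with equality for 'star' families {A ⊆ [n] : |A| = k, i ∈ A} (fix an element i). For n = 458, k = 2: C(457, 1) = 457.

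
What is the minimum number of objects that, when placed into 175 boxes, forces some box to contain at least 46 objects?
n = (46 − 1)·175 + 1 = 7876

By the generalised pigeonhole principle, to guarantee some box contains ≥ r objects we need more than (r − 1) · k objects total. Threshold: n = (r − 1) · k + 1. With r = 46 and k = 175: n = 45 · 175 + 1 = 7875 + 1 = 7876. For n = 7875 = 45 · 175, we can put exactly 45 objects in every box, avoiding 46 in any single one — so 7876 is tight.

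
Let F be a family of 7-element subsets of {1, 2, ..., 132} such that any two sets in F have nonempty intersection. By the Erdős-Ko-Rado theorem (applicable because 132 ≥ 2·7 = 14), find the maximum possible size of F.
max |F| = C(131, 6) = 6249655776

Erdős-Ko-Rado (1961): when n ≥ 2k, max |F| = C(n−1, k−1). The bound is attained by the star {A : i ∈ A} for any fixed i ∈ [n]. Here C(132−1, 7−1) = C(131, 6) = 6249655776.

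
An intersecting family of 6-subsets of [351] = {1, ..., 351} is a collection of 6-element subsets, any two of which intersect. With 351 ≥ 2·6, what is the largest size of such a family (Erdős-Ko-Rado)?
max |F| = C(350, 5) = 42530162570

The Erdős-Ko-Rado theorem states: for n ≥ 2k, an intersecting family of k-subsets of an n-element set has size at most C(n − 1, k − 1), with equality for 'star' families {A ⊆ [n] : |A| = k, i ∈ A} (fix an element i). For n = 351, k = 6: C(350, 5) = 42530162570.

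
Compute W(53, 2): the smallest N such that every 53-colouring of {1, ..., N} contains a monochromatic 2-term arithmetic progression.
W(53, 2) = 53 + 1 = 54

A 2-term AP is any pair of integers, so a monochromatic 2-AP exists iff some colour is used at least twice. With 53 colours, the colouring i ↦ i on {1, ..., 53} uses each colour once, avoiding any monochromatic pair, so W(53, 2) > 53. For {1, ..., 54}, pigeonhole forces two integers of the same colour, which form a monochromatic 2-AP. Hence W(53, 2) = 54.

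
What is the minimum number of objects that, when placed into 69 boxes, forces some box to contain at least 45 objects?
n = (45 − 1)·69 + 1 = 3037

By the generalised pigeonhole principle, to guarantee some box contains ≥ r objects we need more than (r − 1) · k objects total. Threshold: n = (r − 1) · k + 1. With r = 45 and k = 69: n = 44 · 69 + 1 = 3036 + 1 = 3037. For n = 3036 = 44 · 69, we can put exactly 44 objects in every box, avoiding 45 in any single one — so 3037 is tight.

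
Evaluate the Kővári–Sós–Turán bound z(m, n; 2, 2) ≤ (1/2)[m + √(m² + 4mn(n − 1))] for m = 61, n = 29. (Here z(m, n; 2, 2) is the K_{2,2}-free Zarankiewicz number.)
z(61, 29; 2, 2) ≤ (1/2)[61 + √(61² + 4·61·29·28)] = (1/2)[61 + √201849] = 255.138

Kővári–Sós–Turán: let r_1, ..., r_61 be the row sums and z = Σ r_i the total number of 1s. Each pair of columns can share at most one row with both entries 1 (else a 2×2 all-ones block appears), so Σ_i C(r_i, 2) ≤ C(29, 2) = 406. By convexity Σ_i C(r_i, 2) ≥ 61·C(z/61, 2) = z(z − 61)/(2·61), giving z² − 61z − 61·29·28 ≤ 0 and hence z ≤ (1/2)[61 + √(3721 + 4·49532)] = (1/2)[61 + √201849] ≈ (1/2)(61 + 449.2761) = 255.138.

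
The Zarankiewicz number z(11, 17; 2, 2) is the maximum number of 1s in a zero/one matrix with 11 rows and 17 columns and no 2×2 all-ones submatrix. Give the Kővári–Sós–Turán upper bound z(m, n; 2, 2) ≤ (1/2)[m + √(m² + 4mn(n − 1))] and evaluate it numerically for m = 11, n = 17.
z(11, 17; 2, 2) ≤ (1/2)[11 + √(11² + 4·11·17·16)] = (1/2)[11 + √12089] = 60.475

Kővári–Sós–Turán: let r_1, ..., r_11 be the row sums and z = Σ r_i the total number of 1s. Each pair of columns can share at most one row with both entries 1 (else a 2×2 all-ones block appears), so Σ_i C(r_i, 2) ≤ C(17, 2) = 136. By convexity Σ_i C(r_i, 2) ≥ 11·C(z/11, 2) = z(z − 11)/(2·11), giving z² − 11z − 11·17·16 ≤ 0 and hence z ≤ (1/2)[11 + √(121 + 4·2992)] = (1/2)[11 + √12089] ≈ (1/2)(11 + 109.95) = 60.475.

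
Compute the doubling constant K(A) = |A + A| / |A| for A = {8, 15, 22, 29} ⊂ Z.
K = |A + A| / |A| = 7/4

Enumerate A + A = {a + b : a, b ∈ A}. With |A| = 4, there are |A|^2 = 16 ordered sum pairs; collecting distinct values, A + A = {16, 23, 30, 37, 44, 51, 58}, so |A + A| = 7. Thus K = 7/4. Here |A + A| = 2|A| − 1 = 7, the minimum possible — so K = 7/4 is minimal, which holds iff A is an arithmetic progression.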